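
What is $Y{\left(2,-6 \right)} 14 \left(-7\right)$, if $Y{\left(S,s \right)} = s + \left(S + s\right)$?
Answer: $980$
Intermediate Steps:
$Y{\left(S,s \right)} = S + 2 s$
$Y{\left(2,-6 \right)} 14 \left(-7\right) = \left(2 + 2 \left(-6\right)\right) 14 \left(-7\right) = \left(2 - 12\right) 14 \left(-7\right) = \left(-10\right) 14 \left(-7\right) = \left(-140\right) \left(-7\right) = 980$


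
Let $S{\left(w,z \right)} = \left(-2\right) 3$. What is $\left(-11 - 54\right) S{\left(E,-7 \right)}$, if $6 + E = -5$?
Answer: $390$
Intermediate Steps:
$E = -11$ ($E = -6 - 5 = -11$)
$S{\left(w,z \right)} = -6$
$\left(-11 - 54\right) S{\left(E,-7 \right)} = \left(-11 - 54\right) \left(-6\right) = \left(-65\right) \left(-6\right) = 390$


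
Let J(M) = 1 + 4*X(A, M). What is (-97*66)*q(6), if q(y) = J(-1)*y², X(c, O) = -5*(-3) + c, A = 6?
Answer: -19590120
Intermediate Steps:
X(c, O) = 15 + c
J(M) = 85 (J(M) = 1 + 4*(15 + 6) = 1 + 4*21 = 1 + 84 = 85)
q(y) = 85*y²
(-97*66)*q(6) = (-97*66)*(85*6²) = -544170*36 = -6402*3060 = -19590120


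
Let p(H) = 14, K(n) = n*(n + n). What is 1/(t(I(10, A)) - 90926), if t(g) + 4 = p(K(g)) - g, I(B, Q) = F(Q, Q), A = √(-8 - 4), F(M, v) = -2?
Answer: -1/90914 ≈ -1.0999e-5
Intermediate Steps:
A = 2*I*√3 (A = √(-12) = 2*I*√3 ≈ 3.4641*I)
I(B, Q) = -2
K(n) = 2*n² (K(n) = n*(2*n) = 2*n²)
t(g) = 10 - g (t(g) = -4 + (14 - g) = 10 - g)
1/(t(I(10, A)) - 90926) = 1/((10 - 1*(-2)) - 90926) = 1/((10 + 2) - 90926) = 1/(12 - 90926) = 1/(-90914) = -1/90914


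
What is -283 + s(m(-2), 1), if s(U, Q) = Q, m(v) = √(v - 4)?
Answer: -282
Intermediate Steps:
m(v) = √(-4 + v)
-283 + s(m(-2), 1) = -283 + 1 = -282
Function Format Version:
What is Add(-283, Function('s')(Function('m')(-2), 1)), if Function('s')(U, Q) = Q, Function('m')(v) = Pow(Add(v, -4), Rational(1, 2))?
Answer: -282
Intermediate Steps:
Function('m')(v) = Pow(Add(-4, v), Rational(1, 2))
Add(-283, Function('s')(Function('m')(-2), 1)) = Add(-283, 1) = -282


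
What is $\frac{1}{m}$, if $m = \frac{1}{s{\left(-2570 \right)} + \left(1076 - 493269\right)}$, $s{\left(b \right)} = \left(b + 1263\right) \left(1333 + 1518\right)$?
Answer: $-4218450$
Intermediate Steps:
$s{\left(b \right)} = 3600813 + 2851 b$ ($s{\left(b \right)} = \left(1263 + b\right) 2851 = 3600813 + 2851 b$)
$m = - \frac{1}{4218450}$ ($m = \frac{1}{\left(3600813 + 2851 \left(-2570\right)\right) + \left(1076 - 493269\right)} = \frac{1}{\left(3600813 - 7327070\right) + \left(1076 - 493269\right)} = \frac{1}{-3726257 - 492193} = \frac{1}{-4218450} = - \frac{1}{4218450} \approx -2.3705 \cdot 10^{-7}$)
$\frac{1}{m} = \frac{1}{- \frac{1}{4218450}} = -4218450$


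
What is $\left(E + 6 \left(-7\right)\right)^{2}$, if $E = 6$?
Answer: $1296$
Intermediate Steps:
$\left(E + 6 \left(-7\right)\right)^{2} = \left(6 + 6 \left(-7\right)\right)^{2} = \left(6 - 42\right)^{2} = \left(-36\right)^{2} = 1296$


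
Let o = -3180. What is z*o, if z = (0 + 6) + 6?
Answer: -38160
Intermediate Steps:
z = 12 (z = 6 + 6 = 12)
z*o = 12*(-3180) = -38160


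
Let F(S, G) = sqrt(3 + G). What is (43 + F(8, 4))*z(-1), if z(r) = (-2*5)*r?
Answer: 430 + 10*sqrt(7) ≈ 456.46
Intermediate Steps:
z(r) = -10*r
(43 + F(8, 4))*z(-1) = (43 + sqrt(3 + 4))*(-10*(-1)) = (43 + sqrt(7))*10 = 430 + 10*sqrt(7)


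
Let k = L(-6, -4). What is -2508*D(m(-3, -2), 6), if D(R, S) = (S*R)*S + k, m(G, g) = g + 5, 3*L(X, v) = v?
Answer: -267520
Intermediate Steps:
L(X, v) = v/3
k = -4/3 (k = (1/3)*(-4) = -4/3 ≈ -1.3333)
m(G, g) = 5 + g
D(R, S) = -4/3 + R*S**2 (D(R, S) = (S*R)*S - 4/3 = (R*S)*S - 4/3 = R*S**2 - 4/3 = -4/3 + R*S**2)
-2508*D(m(-3, -2), 6) = -2508*(-4/3 + (5 - 2)*6**2) = -2508*(-4/3 + 3*36) = -2508*(-4/3 + 108) = -2508*320/3 = -267520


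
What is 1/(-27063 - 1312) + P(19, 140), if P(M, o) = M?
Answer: 539124/28375 ≈ 19.000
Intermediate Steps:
1/(-27063 - 1312) + P(19, 140) = 1/(-27063 - 1312) + 19 = 1/(-28375) + 19 = -1/28375 + 19 = 539124/28375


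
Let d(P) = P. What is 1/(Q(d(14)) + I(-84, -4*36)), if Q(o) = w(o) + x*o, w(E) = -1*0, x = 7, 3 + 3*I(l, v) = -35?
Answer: 3/256 ≈ 0.011719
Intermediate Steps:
I(l, v) = -38/3 (I(l, v) = -1 + (⅓)*(-35) = -1 - 35/3 = -38/3)
w(E) = 0
Q(o) = 7*o (Q(o) = 0 + 7*o = 7*o)
1/(Q(d(14)) + I(-84, -4*36)) = 1/(7*14 - 38/3) = 1/(98 - 38/3) = 1/(256/3) = 3/256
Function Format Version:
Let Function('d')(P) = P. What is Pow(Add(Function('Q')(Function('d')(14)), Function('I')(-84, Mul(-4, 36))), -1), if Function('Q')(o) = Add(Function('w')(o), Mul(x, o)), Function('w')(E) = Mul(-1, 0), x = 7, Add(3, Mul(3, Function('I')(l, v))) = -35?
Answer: Rational(3, 256) ≈ 0.011719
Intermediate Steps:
Function('I')(l, v) = Rational(-38, 3) (Function('I')(l, v) = Add(-1, Mul(Rational(1, 3), -35)) = Add(-1, Rational(-35, 3)) = Rational(-38, 3))
Function('w')(E) = 0
Function('Q')(o) = Mul(7, o) (Function('Q')(o) = Add(0, Mul(7, o)) = Mul(7, o))
Pow(Add(Function('Q')(Function('d')(14)), Function('I')(-84, Mul(-4, 36))), -1) = Pow(Add(Mul(7, 14), Rational(-38, 3)), -1) = Pow(Add(98, Rational(-38, 3)), -1) = Pow(Rational(256, 3), -1) = Rational(3, 256)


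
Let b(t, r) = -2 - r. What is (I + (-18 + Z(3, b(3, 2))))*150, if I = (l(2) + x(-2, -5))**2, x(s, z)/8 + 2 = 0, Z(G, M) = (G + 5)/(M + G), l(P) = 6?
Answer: 11100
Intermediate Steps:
Z(G, M) = (5 + G)/(G + M)
x(s, z) = -16 (x(s, z) = -16 + 8*0 = -16 + 0 = -16)
I = 100 (I = (6 - 16)**2 = (-10)**2 = 100)
(I + (-18 + Z(3, b(3, 2))))*150 = (100 + (-18 + (5 + 3)/(3 + (-2 - 1*2))))*150 = (100 + (-18 + 8/(3 + (-2 - 2))))*150 = (100 + (-18 + 8/(3 - 4)))*150 = (100 + (-18 + 8/(-1)))*150 = (100 + (-18 - 1*8))*150 = (100 + (-18 - 8))*150 = (100 - 26)*150 = 74*150 = 11100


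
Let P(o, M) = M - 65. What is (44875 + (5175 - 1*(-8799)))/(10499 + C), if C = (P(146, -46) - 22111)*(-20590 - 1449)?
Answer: 58849/489761157 ≈ 0.00012016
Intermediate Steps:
P(o, M) = -65 + M
C = 489750658 (C = ((-65 - 46) - 22111)*(-20590 - 1449) = (-111 - 22111)*(-22039) = -22222*(-22039) = 489750658)
(44875 + (5175 - 1*(-8799)))/(10499 + C) = (44875 + (5175 - 1*(-8799)))/(10499 + 489750658) = (44875 + (5175 + 8799))/489761157 = (44875 + 13974)*(1/489761157) = 58849*(1/489761157) = 58849/489761157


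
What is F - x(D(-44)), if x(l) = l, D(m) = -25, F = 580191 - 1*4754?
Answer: 575462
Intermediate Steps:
F = 575437 (F = 580191 - 4754 = 575437)
F - x(D(-44)) = 575437 - 1*(-25) = 575437 + 25 = 575462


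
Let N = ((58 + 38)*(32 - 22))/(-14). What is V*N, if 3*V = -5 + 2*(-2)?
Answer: 1440/7 ≈ 205.71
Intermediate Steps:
N = -480/7 (N = (96*10)*(-1/14) = 960*(-1/14) = -480/7 ≈ -68.571)
V = -3 (V = (-5 + 2*(-2))/3 = (-5 - 4)/3 = (⅓)*(-9) = -3)
V*N = -3*(-480/7) = 1440/7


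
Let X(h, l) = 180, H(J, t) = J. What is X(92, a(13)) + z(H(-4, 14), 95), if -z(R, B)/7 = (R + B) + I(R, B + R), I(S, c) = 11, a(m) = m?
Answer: -534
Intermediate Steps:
z(R, B) = -77 - 7*B - 7*R (z(R, B) = -7*((R + B) + 11) = -7*((B + R) + 11) = -7*(11 + B + R) = -77 - 7*B - 7*R)
X(92, a(13)) + z(H(-4, 14), 95) = 180 + (-77 - 7*95 - 7*(-4)) = 180 + (-77 - 665 + 28) = 180 - 714 = -534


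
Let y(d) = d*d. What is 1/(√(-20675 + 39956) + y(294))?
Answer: 28812/2490387605 - √19281/7471162815 ≈ 1.1551e-5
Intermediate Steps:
y(d) = d²
1/(√(-20675 + 39956) + y(294)) = 1/(√(-20675 + 39956) + 294²) = 1/(√19281 + 86436) = 1/(86436 + √19281)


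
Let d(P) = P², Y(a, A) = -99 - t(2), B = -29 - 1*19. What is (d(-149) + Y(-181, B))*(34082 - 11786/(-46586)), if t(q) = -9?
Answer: 17553434667009/23293 ≈ 7.5359e+8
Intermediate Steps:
B = -48 (B = -29 - 19 = -48)
Y(a, A) = -90 (Y(a, A) = -99 - 1*(-9) = -99 + 9 = -90)
(d(-149) + Y(-181, B))*(34082 - 11786/(-46586)) = ((-149)² - 90)*(34082 - 11786/(-46586)) = (22201 - 90)*(34082 - 11786*(-1/46586)) = 22111*(34082 + 5893/23293) = 22111*(793877919/23293) = 17553434667009/23293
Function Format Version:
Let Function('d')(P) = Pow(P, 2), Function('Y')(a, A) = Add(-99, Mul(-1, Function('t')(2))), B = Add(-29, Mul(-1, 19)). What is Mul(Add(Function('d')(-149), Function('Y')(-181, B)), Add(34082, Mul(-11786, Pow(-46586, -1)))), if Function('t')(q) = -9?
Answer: Rational(17553434667009, 23293) ≈ 7.5359e+8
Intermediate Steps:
B = -48 (B = Add(-29, -19) = -48)
Function('Y')(a, A) = -90 (Function('Y')(a, A) = Add(-99, Mul(-1, -9)) = Add(-99, 9) = -90)
Mul(Add(Function('d')(-149), Function('Y')(-181, B)), Add(34082, Mul(-11786, Pow(-46586, -1)))) = Mul(Add(Pow(-149, 2), -90), Add(34082, Mul(-11786, Pow(-46586, -1)))) = Mul(Add(22201, -90), Add(34082, Mul(-11786, Rational(-1, 46586)))) = Mul(22111, Add(34082, Rational(5893, 23293))) = Mul(22111, Rational(793877919, 23293)) = Rational(17553434667009, 23293)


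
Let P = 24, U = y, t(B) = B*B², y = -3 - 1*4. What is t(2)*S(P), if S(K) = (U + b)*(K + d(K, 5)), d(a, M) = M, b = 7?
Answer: 0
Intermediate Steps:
y = -7 (y = -3 - 4 = -7)
t(B) = B³
U = -7
S(K) = 0 (S(K) = (-7 + 7)*(K + 5) = 0*(5 + K) = 0)
t(2)*S(P) = 2³*0 = 8*0 = 0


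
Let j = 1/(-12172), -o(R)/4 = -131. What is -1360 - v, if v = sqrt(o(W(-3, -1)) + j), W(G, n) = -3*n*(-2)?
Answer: -1360 - sqrt(19408640461)/6086 ≈ -1382.9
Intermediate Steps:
W(G, n) = 6*n
o(R) = 524 (o(R) = -4*(-131) = 524)
j = -1/12172 ≈ -8.2156e-5
v = sqrt(19408640461)/6086 (v = sqrt(524 - 1/12172) = sqrt(6378127/12172) = sqrt(19408640461)/6086 ≈ 22.891)
-1360 - v = -1360 - sqrt(19408640461)/6086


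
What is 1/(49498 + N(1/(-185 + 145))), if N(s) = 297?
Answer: 1/49795 ≈ 2.0082e-5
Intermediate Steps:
1/(49498 + N(1/(-185 + 145))) = 1/(49498 + 297) = 1/49795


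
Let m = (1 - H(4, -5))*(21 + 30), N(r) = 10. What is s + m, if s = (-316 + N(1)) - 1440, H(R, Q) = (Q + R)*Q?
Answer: -1950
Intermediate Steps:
H(R, Q) = Q*(Q + R)
m = -204 (m = (1 - (-5)*(-5 + 4))*(21 + 30) = (1 - (-5)*(-1))*51 = (1 - 1*5)*51 = (1 - 5)*51 = -4*51 = -204)
s = -1746 (s = (-316 + 10) - 1440 = -306 - 1440 = -1746)
s + m = -1746 - 204 = -1950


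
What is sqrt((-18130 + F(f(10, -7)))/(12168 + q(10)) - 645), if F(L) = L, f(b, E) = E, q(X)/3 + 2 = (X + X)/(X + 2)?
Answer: 2*I*sqrt(45228649)/529 ≈ 25.426*I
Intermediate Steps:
q(X) = -6 + 6*X/(2 + X) (q(X) = -6 + 3*((X + X)/(X + 2)) = -6 + 3*((2*X)/(2 + X)) = -6 + 3*(2*X/(2 + X)) = -6 + 6*X/(2 + X))
sqrt((-18130 + F(f(10, -7)))/(12168 + q(10)) - 645) = sqrt((-18130 - 7)/(12168 - 12/(2 + 10)) - 645) = sqrt(-18137/(12168 - 12/12) - 645) = sqrt(-18137/(12168 - 12*1/12) - 645) = sqrt(-18137/(12168 - 1) - 645) = sqrt(-18137/12167 - 645) = sqrt(-7865852/12167) = 2*I*sqrt(45228649)/529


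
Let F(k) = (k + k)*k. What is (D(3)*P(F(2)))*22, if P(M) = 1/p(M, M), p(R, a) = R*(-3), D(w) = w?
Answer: -11/4 ≈ -2.7500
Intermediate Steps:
F(k) = 2*k² (F(k) = (2*k)*k = 2*k²)
p(R, a) = -3*R
P(M) = -1/(3*M) (P(M) = 1/(-3*M) = -1/(3*M))
(D(3)*P(F(2)))*22 = (3*(-1/(3*(2*2²))))*22 = (3*(-1/(3*(2*4))))*22 = (3*(-⅓/8))*22 = (3*(-⅓*⅛))*22 = (3*(-1/24))*22 = -⅛*22 = -11/4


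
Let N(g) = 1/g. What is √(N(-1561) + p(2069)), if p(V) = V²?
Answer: 4*√651938763945/1561 ≈ 2069.0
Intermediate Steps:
√(N(-1561) + p(2069)) = √(1/(-1561) + 2069²) = √(-1/1561 + 4280761) = √(6682267920/1561) = 4*√651938763945/1561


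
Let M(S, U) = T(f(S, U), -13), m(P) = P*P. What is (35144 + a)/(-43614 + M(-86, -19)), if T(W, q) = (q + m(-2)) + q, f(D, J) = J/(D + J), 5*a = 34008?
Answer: -52432/54545 ≈ -0.96126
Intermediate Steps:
a = 34008/5 (a = (⅕)*34008 = 34008/5 ≈ 6801.6)
m(P) = P²
T(W, q) = 4 + 2*q (T(W, q) = (q + (-2)²) + q = (q + 4) + q = (4 + q) + q = 4 + 2*q)
M(S, U) = -22 (M(S, U) = 4 + 2*(-13) = 4 - 26 = -22)
(35144 + a)/(-43614 + M(-86, -19)) = (35144 + 34008/5)/(-43614 - 22) = (209728/5)/(-43636) = (209728/5)*(-1/43636) = -52432/54545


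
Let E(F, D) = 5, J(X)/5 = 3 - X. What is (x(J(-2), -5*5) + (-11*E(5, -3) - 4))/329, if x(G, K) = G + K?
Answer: -59/329 ≈ -0.17933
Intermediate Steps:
J(X) = 15 - 5*X (J(X) = 5*(3 - X) = 15 - 5*X)
(x(J(-2), -5*5) + (-11*E(5, -3) - 4))/329 = (((15 - 5*(-2)) - 5*5) + (-11*5 - 4))/329 = (((15 + 10) - 25) + (-55 - 4))/329 = ((25 - 25) - 59)/329 = (0 - 59)/329 = (1/329)*(-59) = -59/329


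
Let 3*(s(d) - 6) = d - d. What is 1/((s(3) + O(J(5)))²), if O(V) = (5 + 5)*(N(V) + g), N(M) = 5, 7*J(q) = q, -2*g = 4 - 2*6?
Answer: 1/9216 ≈ 0.00010851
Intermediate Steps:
g = 4 (g = -(4 - 2*6)/2 = -(4 - 12)/2 = -½*(-8) = 4)
J(q) = q/7
s(d) = 6 (s(d) = 6 + (d - d)/3 = 6 + (⅓)*0 = 6 + 0 = 6)
O(V) = 90 (O(V) = (5 + 5)*(5 + 4) = 10*9 = 90)
1/((s(3) + O(J(5)))²) = 1/((6 + 90)²) = 1/(96²) = 1/9216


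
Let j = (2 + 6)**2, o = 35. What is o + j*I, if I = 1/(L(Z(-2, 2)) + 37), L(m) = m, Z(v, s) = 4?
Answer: 1499/41 ≈ 36.561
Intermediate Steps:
j = 64 (j = 8**2 = 64)
I = 1/41 (I = 1/(4 + 37) = 1/41 ≈ 0.024390)
o + j*I = 35 + 64*(1/41) = 35 + 64/41 = 1499/41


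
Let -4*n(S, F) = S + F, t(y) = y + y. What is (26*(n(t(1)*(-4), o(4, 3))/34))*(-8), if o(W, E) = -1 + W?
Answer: -130/17 ≈ -7.6471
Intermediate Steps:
t(y) = 2*y
n(S, F) = -F/4 - S/4 (n(S, F) = -(S + F)/4 = -(F + S)/4 = -F/4 - S/4)
(26*(n(t(1)*(-4), o(4, 3))/34))*(-8) = (26*((-(-1 + 4)/4 - 2*1*(-4)/4)/34))*(-8) = (26*((-¼*3 - (-4)/2)*(1/34)))*(-8) = (26*((-¾ - ¼*(-8))*(1/34)))*(-8) = (26*((-¾ + 2)*(1/34)))*(-8) = (26*((5/4)*(1/34)))*(-8) = (26*(5/136))*(-8) = (65/68)*(-8) = -130/17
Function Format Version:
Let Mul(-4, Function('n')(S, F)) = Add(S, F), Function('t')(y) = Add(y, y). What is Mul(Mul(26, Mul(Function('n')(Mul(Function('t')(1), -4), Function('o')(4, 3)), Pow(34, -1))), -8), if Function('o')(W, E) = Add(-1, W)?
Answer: Rational(-130, 17) ≈ -7.6471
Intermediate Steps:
Function('t')(y) = Mul(2, y)
Function('n')(S, F) = Add(Mul(Rational(-1, 4), F), Mul(Rational(-1, 4), S)) (Function('n')(S, F) = Mul(Rational(-1, 4), Add(S, F)) = Mul(Rational(-1, 4), Add(F, S)) = Add(Mul(Rational(-1, 4), F), Mul(Rational(-1, 4), S)))
Mul(Mul(26, Mul(Function('n')(Mul(Function('t')(1), -4), Function('o')(4, 3)), Pow(34, -1))), -8) = Mul(Mul(26, Mul(Add(Mul(Rational(-1, 4), Add(-1, 4)), Mul(Rational(-1, 4), Mul(Mul(2, 1), -4))), Pow(34, -1))), -8) = Mul(Mul(26, Mul(Add(Mul(Rational(-1, 4), 3), Mul(Rational(-1, 4), Mul(2, -4))), Rational(1, 34))), -8) = Mul(Mul(26, Mul(Add(Rational(-3, 4), Mul(Rational(-1, 4), -8)), Rational(1, 34))), -8) = Mul(Mul(26, Mul(Add(Rational(-3, 4), 2), Rational(1, 34))), -8) = Mul(Mul(26, Mul(Rational(5, 4), Rational(1, 34))), -8) = Mul(Mul(26, Rational(5, 136)), -8) = Mul(Rational(65, 68), -8) = Rational(-130, 17)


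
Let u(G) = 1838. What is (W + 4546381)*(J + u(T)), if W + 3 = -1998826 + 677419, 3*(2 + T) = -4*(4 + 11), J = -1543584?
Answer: -4972086139366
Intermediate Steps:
T = -22 (T = -2 + (-4*(4 + 11))/3 = -2 + (-4*15)/3 = -2 + (⅓)*(-60) = -2 - 20 = -22)
W = -1321410 (W = -3 + (-1998826 + 677419) = -3 - 1321407 = -1321410)
(W + 4546381)*(J + u(T)) = (-1321410 + 4546381)*(-1543584 + 1838) = 3224971*(-1541746) = -4972086139366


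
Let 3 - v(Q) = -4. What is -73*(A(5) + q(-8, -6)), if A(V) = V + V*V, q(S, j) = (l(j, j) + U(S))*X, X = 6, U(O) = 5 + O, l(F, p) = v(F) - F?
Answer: -6570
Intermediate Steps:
v(Q) = 7 (v(Q) = 3 - 1*(-4) = 3 + 4 = 7)
l(F, p) = 7 - F
q(S, j) = 72 - 6*j + 6*S (q(S, j) = ((7 - j) + (5 + S))*6 = (12 + S - j)*6 = 72 - 6*j + 6*S)
A(V) = V + V²
-73*(A(5) + q(-8, -6)) = -73*(5*(1 + 5) + (72 - 6*(-6) + 6*(-8))) = -73*(5*6 + (72 + 36 - 48)) = -73*(30 + 60) = -73*90 = -6570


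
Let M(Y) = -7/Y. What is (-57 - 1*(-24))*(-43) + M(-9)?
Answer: 12778/9 ≈ 1419.8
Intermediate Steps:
(-57 - 1*(-24))*(-43) + M(-9) = (-57 - 1*(-24))*(-43) - 7/(-9) = (-57 + 24)*(-43) - 7*(-⅑) = -33*(-43) + 7/9 = 1419 + 7/9 = 12778/9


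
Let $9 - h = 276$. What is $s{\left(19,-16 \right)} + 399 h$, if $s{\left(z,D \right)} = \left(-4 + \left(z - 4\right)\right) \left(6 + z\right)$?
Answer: $-106258$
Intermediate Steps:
$s{\left(z,D \right)} = \left(-8 + z\right) \left(6 + z\right)$ ($s{\left(z,D \right)} = \left(-4 + \left(-4 + z\right)\right) \left(6 + z\right) = \left(-8 + z\right) \left(6 + z\right)$)
$h = -267$ ($h = 9 - 276 = -267$)
$s{\left(19,-16 \right)} + 399 h = \left(-48 + 19^{2} - 38\right) + 399 \left(-267\right) = \left(-48 + 361 - 38\right) - 106533 = 275 - 106533 = -106258$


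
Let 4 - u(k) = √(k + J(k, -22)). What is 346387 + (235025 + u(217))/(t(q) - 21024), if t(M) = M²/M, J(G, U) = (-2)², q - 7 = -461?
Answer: 7439464957/21478 + √221/21478 ≈ 3.4638e+5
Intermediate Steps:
q = -454 (q = 7 - 461 = -454)
J(G, U) = 4
u(k) = 4 - √(4 + k) (u(k) = 4 - √(k + 4) = 4 - √(4 + k))
t(M) = M
346387 + (235025 + u(217))/(t(q) - 21024) = 346387 + (235025 + (4 - √(4 + 217)))/(-454 - 21024) = 346387 + (235025 + (4 - √221))/(-21478) = 346387 + (235029 - √221)*(-1/21478) = 346387 + (-235029/21478 + √221/21478) = 7439464957/21478 + √221/21478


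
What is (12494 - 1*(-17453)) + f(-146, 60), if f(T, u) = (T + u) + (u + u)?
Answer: 29981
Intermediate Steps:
f(T, u) = T + 3*u (f(T, u) = (T + u) + 2*u = T + 3*u)
(12494 - 1*(-17453)) + f(-146, 60) = (12494 - 1*(-17453)) + (-146 + 3*60) = (12494 + 17453) + (-146 + 180) = 29947 + 34 = 29981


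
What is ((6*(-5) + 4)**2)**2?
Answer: 456976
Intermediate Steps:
((6*(-5) + 4)**2)**2 = ((-30 + 4)**2)**2 = ((-26)**2)**2 = 676**2 = 456976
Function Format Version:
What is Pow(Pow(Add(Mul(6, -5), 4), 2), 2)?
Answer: 456976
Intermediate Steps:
Pow(Pow(Add(Mul(6, -5), 4), 2), 2) = Pow(Pow(Add(-30, 4), 2), 2) = Pow(Pow(-26, 2), 2) = Pow(676, 2) = 456976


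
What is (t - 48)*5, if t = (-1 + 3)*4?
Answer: -200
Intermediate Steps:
t = 8 (t = 2*4 = 8)
(t - 48)*5 = (8 - 48)*5 = -40*5 = -200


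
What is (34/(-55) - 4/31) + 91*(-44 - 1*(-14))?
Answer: -4655924/1705 ≈ -2730.7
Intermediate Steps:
(34/(-55) - 4/31) + 91*(-44 - 1*(-14)) = (34*(-1/55) - 4*1/31) + 91*(-44 + 14) = (-34/55 - 4/31) + 91*(-30) = -1274/1705 - 2730 = -4655924/1705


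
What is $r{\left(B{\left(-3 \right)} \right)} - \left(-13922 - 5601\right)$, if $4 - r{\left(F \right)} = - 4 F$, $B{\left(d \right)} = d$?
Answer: $19515$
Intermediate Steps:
$r{\left(F \right)} = 4 + 4 F$ ($r{\left(F \right)} = 4 - - 4 F = 4 + 4 F$)
$r{\left(B{\left(-3 \right)} \right)} - \left(-13922 - 5601\right) = \left(4 + 4 \left(-3\right)\right) - \left(-13922 - 5601\right) = \left(4 - 12\right) - \left(-13922 - 5601\right) = -8 - -19523 = -8 + 19523 = 19515$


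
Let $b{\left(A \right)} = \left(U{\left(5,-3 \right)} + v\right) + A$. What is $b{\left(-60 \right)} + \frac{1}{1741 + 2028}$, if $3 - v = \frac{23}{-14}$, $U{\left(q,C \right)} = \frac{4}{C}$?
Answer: $- \frac{8973947}{158298} \approx -56.69$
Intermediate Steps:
$v = \frac{65}{14}$ ($v = 3 - \frac{23}{-14} = 3 - 23 \left(- \frac{1}{14}\right) = 3 - - \frac{23}{14} = 3 + \frac{23}{14} = \frac{65}{14} \approx 4.6429$)
$b{\left(A \right)} = \frac{139}{42} + A$ ($b{\left(A \right)} = \left(\frac{4}{-3} + \frac{65}{14}\right) + A = \left(4 \left(- \frac{1}{3}\right) + \frac{65}{14}\right) + A = \left(- \frac{4}{3} + \frac{65}{14}\right) + A = \frac{139}{42} + A$)
$b{\left(-60 \right)} + \frac{1}{1741 + 2028} = \left(\frac{139}{42} - 60\right) + \frac{1}{1741 + 2028} = - \frac{2381}{42} + \frac{1}{3769} = - \frac{8973947}{158298}$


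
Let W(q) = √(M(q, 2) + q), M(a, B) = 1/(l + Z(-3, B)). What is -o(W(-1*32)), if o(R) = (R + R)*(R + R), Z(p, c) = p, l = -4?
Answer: 900/7 ≈ 128.57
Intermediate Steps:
M(a, B) = -⅐ (M(a, B) = 1/(-4 - 3) = 1/(-7) = -⅐)
W(q) = √(-⅐ + q)
o(R) = 4*R² (o(R) = (2*R)*(2*R) = 4*R²)
-o(W(-1*32)) = -4*(√(-7 + 49*(-1*32))/7)² = -4*(√(-7 + 49*(-32))/7)² = -4*(√(-7 - 1568)/7)² = -4*(√(-1575)/7)² = -4*((15*I*√7)/7)² = -4*(15*I*√7/7)² = -4*(-225)/7 = -1*(-900/7) = 900/7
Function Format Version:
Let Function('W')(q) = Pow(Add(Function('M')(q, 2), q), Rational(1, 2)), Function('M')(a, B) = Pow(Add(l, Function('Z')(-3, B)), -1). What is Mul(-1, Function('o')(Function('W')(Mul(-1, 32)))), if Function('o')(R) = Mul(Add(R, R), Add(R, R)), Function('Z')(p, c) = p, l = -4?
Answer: Rational(900, 7) ≈ 128.57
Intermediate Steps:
Function('M')(a, B) = Rational(-1, 7) (Function('M')(a, B) = Pow(Add(-4, -3), -1) = Pow(-7, -1) = Rational(-1, 7))
Function('W')(q) = Pow(Add(Rational(-1, 7), q), Rational(1, 2))
Function('o')(R) = Mul(4, Pow(R, 2)) (Function('o')(R) = Mul(Mul(2, R), Mul(2, R)) = Mul(4, Pow(R, 2)))
Mul(-1, Function('o')(Function('W')(Mul(-1, 32)))) = Mul(-1, Mul(4, Pow(Mul(Rational(1, 7), Pow(Add(-7, Mul(49, Mul(-1, 32))), Rational(1, 2))), 2))) = Mul(-1, Mul(4, Pow(Mul(Rational(1, 7), Pow(Add(-7, Mul(49, -32)), Rational(1, 2))), 2))) = Mul(-1, Mul(4, Pow(Mul(Rational(1, 7), Pow(Add(-7, -1568), Rational(1, 2))), 2))) = Mul(-1, Mul(4, Pow(Mul(Rational(1, 7), Pow(-1575, Rational(1, 2))), 2))) = Mul(-1, Mul(4, Pow(Mul(Rational(1, 7), Mul(15, I, Pow(7, Rational(1, 2)))), 2))) = Mul(-1, Mul(4, Pow(Mul(Rational(15, 7), I, Pow(7, Rational(1, 2))), 2))) = Mul(-1, Mul(4, Rational(-225, 7))) = Mul(-1, Rational(-900, 7)) = Rational(900, 7)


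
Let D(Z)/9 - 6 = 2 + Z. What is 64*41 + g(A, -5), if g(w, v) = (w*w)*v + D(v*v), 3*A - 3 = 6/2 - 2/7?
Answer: 1280161/441 ≈ 2902.9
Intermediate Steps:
D(Z) = 72 + 9*Z (D(Z) = 54 + 9*(2 + Z) = 54 + (18 + 9*Z) = 72 + 9*Z)
A = 40/21 (A = 1 + (6/2 - 2/7)/3 = 1 + (6*(½) - 2*⅐)/3 = 1 + (3 - 2/7)/3 = 1 + (⅓)*(19/7) = 1 + 19/21 = 40/21 ≈ 1.9048)
g(w, v) = 72 + 9*v² + v*w² (g(w, v) = (w*w)*v + (72 + 9*(v*v)) = w²*v + (72 + 9*v²) = v*w² + (72 + 9*v²) = 72 + 9*v² + v*w²)
64*41 + g(A, -5) = 64*41 + (72 + 9*(-5)² - 5*(40/21)²) = 2624 + (72 + 9*25 - 5*1600/441) = 2624 + (72 + 225 - 8000/441) = 2624 + 122977/441 = 1280161/441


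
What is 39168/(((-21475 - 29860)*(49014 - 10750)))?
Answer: -4896/245535305 ≈ -1.9940e-5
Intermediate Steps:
39168/(((-21475 - 29860)*(49014 - 10750))) = 39168/((-51335*38264)) = 39168/(-1964282440) = 39168*(-1/1964282440) = -4896/245535305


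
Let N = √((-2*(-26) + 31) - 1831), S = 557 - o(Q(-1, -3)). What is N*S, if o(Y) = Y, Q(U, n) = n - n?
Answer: 1114*I*√437 ≈ 23288.0*I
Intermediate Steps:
Q(U, n) = 0
S = 557 (S = 557 - 1*0 = 557 + 0 = 557)
N = 2*I*√437 (N = √((52 + 31) - 1831) = √(83 - 1831) = √(-1748) = 2*I*√437 ≈ 41.809*I)
N*S = (2*I*√437)*557 = 1114*I*√437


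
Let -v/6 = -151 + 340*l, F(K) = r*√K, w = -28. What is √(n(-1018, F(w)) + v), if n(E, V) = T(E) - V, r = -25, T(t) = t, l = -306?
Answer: √(624128 + 50*I*√7) ≈ 790.02 + 0.084*I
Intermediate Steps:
F(K) = -25*√K
v = 625146 (v = -6*(-151 + 340*(-306)) = -6*(-151 - 104040) = -6*(-104191) = 625146)
n(E, V) = E - V
√(n(-1018, F(w)) + v) = √((-1018 - (-25)*√(-28)) + 625146) = √((-1018 - (-25)*2*I*√7) + 625146) = √((-1018 - (-50)*I*√7) + 625146) = √((-1018 + 50*I*√7) + 625146) = √(624128 + 50*I*√7)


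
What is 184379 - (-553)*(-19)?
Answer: 173872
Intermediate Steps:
184379 - (-553)*(-19) = 184379 - 1*10507 = 184379 - 10507 = 173872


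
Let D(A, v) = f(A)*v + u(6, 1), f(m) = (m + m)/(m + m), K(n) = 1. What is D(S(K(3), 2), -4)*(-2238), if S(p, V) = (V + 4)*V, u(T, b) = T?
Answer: -4476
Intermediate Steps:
f(m) = 1 (f(m) = (2*m)/((2*m)) = (2*m)*(1/(2*m)) = 1)
S(p, V) = V*(4 + V) (S(p, V) = (4 + V)*V = V*(4 + V))
D(A, v) = 6 + v (D(A, v) = 1*v + 6 = v + 6 = 6 + v)
D(S(K(3), 2), -4)*(-2238) = (6 - 4)*(-2238) = 2*(-2238) = -4476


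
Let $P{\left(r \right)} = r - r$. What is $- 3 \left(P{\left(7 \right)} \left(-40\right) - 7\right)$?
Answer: $21$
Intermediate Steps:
$P{\left(r \right)} = 0$
$- 3 \left(P{\left(7 \right)} \left(-40\right) - 7\right) = - 3 \left(0 \left(-40\right) - 7\right) = - 3 \left(0 - 7\right) = \left(-3\right) \left(-7\right) = 21$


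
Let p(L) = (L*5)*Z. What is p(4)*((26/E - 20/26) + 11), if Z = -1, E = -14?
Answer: -15240/91 ≈ -167.47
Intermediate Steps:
p(L) = -5*L (p(L) = (L*5)*(-1) = (5*L)*(-1) = -5*L)
p(4)*((26/E - 20/26) + 11) = (-5*4)*((26/(-14) - 20/26) + 11) = -20*((26*(-1/14) - 20*1/26) + 11) = -20*((-13/7 - 10/13) + 11) = -20*(-239/91 + 11) = -20*762/91 = -15240/91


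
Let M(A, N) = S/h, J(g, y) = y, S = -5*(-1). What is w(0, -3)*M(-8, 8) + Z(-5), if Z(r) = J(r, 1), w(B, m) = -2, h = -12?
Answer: 11/6 ≈ 1.8333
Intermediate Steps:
S = 5
M(A, N) = -5/12 (M(A, N) = 5/(-12) = 5*(-1/12) = -5/12)
Z(r) = 1
w(0, -3)*M(-8, 8) + Z(-5) = -2*(-5/12) + 1 = ⅚ + 1 = 11/6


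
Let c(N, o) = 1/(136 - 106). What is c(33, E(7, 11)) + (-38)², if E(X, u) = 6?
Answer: 43321/30 ≈ 1444.0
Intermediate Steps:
c(N, o) = 1/30
c(33, E(7, 11)) + (-38)² = 1/30 + (-38)² = 1/30 + 1444 = 43321/30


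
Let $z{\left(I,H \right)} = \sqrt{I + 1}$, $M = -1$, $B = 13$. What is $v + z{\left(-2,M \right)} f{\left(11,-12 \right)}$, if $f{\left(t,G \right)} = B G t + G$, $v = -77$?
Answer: $-77 - 1728 i \approx -77.0 - 1728.0 i$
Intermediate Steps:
$z{\left(I,H \right)} = \sqrt{1 + I}$
$f{\left(t,G \right)} = G + 13 G t$ ($f{\left(t,G \right)} = 13 G t + G = G + 13 G t$)
$v + z{\left(-2,M \right)} f{\left(11,-12 \right)} = -77 + \sqrt{1 - 2} \left(- 12 \left(1 + 13 \cdot 11\right)\right) = -77 + \sqrt{-1} \left(- 12 \left(1 + 143\right)\right) = -77 + i \left(\left(-12\right) 144\right) = -77 + i \left(-1728\right) = -77 - 1728 i$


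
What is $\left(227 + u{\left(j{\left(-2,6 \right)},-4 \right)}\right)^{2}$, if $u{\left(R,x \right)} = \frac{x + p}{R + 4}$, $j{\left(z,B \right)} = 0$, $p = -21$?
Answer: $\frac{779689}{16} \approx 48731.0$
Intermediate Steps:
$u{\left(R,x \right)} = \frac{-21 + x}{4 + R}$ ($u{\left(R,x \right)} = \frac{x - 21}{R + 4} = \frac{-21 + x}{4 + R}$)
$\left(227 + u{\left(j{\left(-2,6 \right)},-4 \right)}\right)^{2} = \left(227 + \frac{-21 - 4}{4 + 0}\right)^{2} = \left(227 + \frac{1}{4} \left(-25\right)\right)^{2} = \left(227 - \frac{25}{4}\right)^{2} = \left(\frac{883}{4}\right)^{2} = \frac{779689}{16}$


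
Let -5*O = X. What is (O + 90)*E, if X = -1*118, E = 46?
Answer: 26128/5 ≈ 5225.6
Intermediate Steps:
X = -118
O = 118/5 (O = -1/5*(-118) = 118/5 ≈ 23.600)
(O + 90)*E = (118/5 + 90)*46 = (568/5)*46 = 26128/5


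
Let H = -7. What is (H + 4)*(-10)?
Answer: 30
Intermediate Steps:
(H + 4)*(-10) = (-7 + 4)*(-10) = -3*(-10) = 30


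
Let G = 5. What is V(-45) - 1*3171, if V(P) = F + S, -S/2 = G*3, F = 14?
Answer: -3187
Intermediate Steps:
S = -30 (S = -10*3 = -2*15 = -30)
V(P) = -16 (V(P) = 14 - 30 = -16)
V(-45) - 1*3171 = -16 - 1*3171 = -16 - 3171 = -3187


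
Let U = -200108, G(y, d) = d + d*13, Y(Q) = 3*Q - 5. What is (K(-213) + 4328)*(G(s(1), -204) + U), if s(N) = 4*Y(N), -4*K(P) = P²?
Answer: 1423640237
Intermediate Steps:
K(P) = -P²/4
Y(Q) = -5 + 3*Q
s(N) = -20 + 12*N (s(N) = 4*(-5 + 3*N) = -20 + 12*N)
G(y, d) = 14*d (G(y, d) = d + 13*d = 14*d)
(K(-213) + 4328)*(G(s(1), -204) + U) = (-¼*(-213)² + 4328)*(14*(-204) - 200108) = (-¼*45369 + 4328)*(-2856 - 200108) = (-45369/4 + 4328)*(-202964) = -28057/4*(-202964) = 1423640237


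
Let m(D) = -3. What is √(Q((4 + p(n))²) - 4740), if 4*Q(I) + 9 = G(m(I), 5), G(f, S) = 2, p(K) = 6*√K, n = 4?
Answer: I*√18967/2 ≈ 68.86*I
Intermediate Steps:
Q(I) = -7/4 (Q(I) = -9/4 + (¼)*2 = -9/4 + ½ = -7/4)
√(Q((4 + p(n))²) - 4740) = √(-7/4 - 4740) = √(-18967/4) = I*√18967/2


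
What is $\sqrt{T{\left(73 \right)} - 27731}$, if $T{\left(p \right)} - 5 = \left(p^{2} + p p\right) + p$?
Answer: $i \sqrt{16995} \approx 130.36 i$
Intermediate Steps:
$T{\left(p \right)} = 5 + p + 2 p^{2}$ ($T{\left(p \right)} = 5 + \left(\left(p^{2} + p p\right) + p\right) = 5 + \left(\left(p^{2} + p^{2}\right) + p\right) = 5 + \left(2 p^{2} + p\right) = 5 + \left(p + 2 p^{2}\right) = 5 + p + 2 p^{2}$)
$\sqrt{T{\left(73 \right)} - 27731} = \sqrt{\left(5 + 73 + 2 \cdot 73^{2}\right) - 27731} = \sqrt{\left(5 + 73 + 2 \cdot 5329\right) - 27731} = \sqrt{\left(5 + 73 + 10658\right) - 27731} = \sqrt{10736 - 27731} = \sqrt{-16995} = i \sqrt{16995}$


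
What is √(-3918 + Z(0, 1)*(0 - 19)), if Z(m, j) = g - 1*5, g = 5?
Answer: I*√3918 ≈ 62.594*I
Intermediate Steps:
Z(m, j) = 0 (Z(m, j) = 5 - 1*5 = 5 - 5 = 0)
√(-3918 + Z(0, 1)*(0 - 19)) = √(-3918 + 0*(0 - 19)) = √(-3918 + 0*(-19)) = √(-3918 + 0) = √(-3918) = I*√3918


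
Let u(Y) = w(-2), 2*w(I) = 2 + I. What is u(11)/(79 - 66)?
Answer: 0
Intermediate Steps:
w(I) = 1 + I/2 (w(I) = (2 + I)/2 = 1 + I/2)
u(Y) = 0 (u(Y) = 1 + (½)*(-2) = 1 - 1 = 0)
u(11)/(79 - 66) = 0/(79 - 66) = 0/13 = 0*(1/13) = 0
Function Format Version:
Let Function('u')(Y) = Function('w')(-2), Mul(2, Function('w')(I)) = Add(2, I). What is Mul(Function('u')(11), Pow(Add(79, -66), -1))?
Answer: 0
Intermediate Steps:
Function('w')(I) = Add(1, Mul(Rational(1, 2), I)) (Function('w')(I) = Mul(Rational(1, 2), Add(2, I)) = Add(1, Mul(Rational(1, 2), I)))
Function('u')(Y) = 0 (Function('u')(Y) = Add(1, Mul(Rational(1, 2), -2)) = Add(1, -1) = 0)
Mul(Function('u')(11), Pow(Add(79, -66), -1)) = Mul(0, Pow(Add(79, -66), -1)) = Mul(0, Pow(13, -1)) = Mul(0, Rational(1, 13)) = 0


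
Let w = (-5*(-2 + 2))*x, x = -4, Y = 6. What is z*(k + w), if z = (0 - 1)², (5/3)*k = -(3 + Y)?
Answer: -27/5 ≈ -5.4000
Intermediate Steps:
k = -27/5 (k = 3*(-(3 + 6))/5 = 3*(-1*9)/5 = (⅗)*(-9) = -27/5 ≈ -5.4000)
w = 0 (w = -5*(-2 + 2)*(-4) = -5*0*(-4) = 0*(-4) = 0)
z = 1 (z = (-1)² = 1)
z*(k + w) = 1*(-27/5 + 0) = 1*(-27/5) = -27/5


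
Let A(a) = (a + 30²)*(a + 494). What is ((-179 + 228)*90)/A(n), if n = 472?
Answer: 15/4508 ≈ 0.0033274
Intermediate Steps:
A(a) = (494 + a)*(900 + a) (A(a) = (a + 900)*(494 + a) = (900 + a)*(494 + a) = (494 + a)*(900 + a))
((-179 + 228)*90)/A(n) = ((-179 + 228)*90)/(444600 + 472² + 1394*472) = (49*90)/(444600 + 222784 + 657968) = 4410/1325352 = 4410*(1/1325352) = 15/4508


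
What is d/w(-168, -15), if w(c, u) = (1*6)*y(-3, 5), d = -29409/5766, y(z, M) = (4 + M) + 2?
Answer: -9803/126852 ≈ -0.077279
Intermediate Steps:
y(z, M) = 6 + M
d = -9803/1922 (d = -29409*1/5766 = -9803/1922 ≈ -5.1004)
w(c, u) = 66 (w(c, u) = (1*6)*(6 + 5) = 6*11 = 66)
d/w(-168, -15) = -9803/1922/66 = -9803/1922*1/66 = -9803/126852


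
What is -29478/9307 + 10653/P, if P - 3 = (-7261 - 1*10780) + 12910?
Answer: -250310655/47726296 ≈ -5.2447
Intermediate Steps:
P = -5128 (P = 3 + ((-7261 - 1*10780) + 12910) = 3 + ((-7261 - 10780) + 12910) = 3 + (-18041 + 12910) = 3 - 5131 = -5128)
-29478/9307 + 10653/P = -29478/9307 + 10653/(-5128) = -29478*1/9307 + 10653*(-1/5128) = -29478/9307 - 10653/5128 = -250310655/47726296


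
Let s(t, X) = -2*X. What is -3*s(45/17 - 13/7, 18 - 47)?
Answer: -174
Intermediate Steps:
-3*s(45/17 - 13/7, 18 - 47) = -(-6)*(18 - 47) = -(-6)*(-29) = -3*58 = -174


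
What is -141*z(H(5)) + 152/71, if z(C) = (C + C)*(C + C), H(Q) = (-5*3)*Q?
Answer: -225247348/71 ≈ -3.1725e+6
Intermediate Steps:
H(Q) = -15*Q
z(C) = 4*C² (z(C) = (2*C)*(2*C) = 4*C²)
-141*z(H(5)) + 152/71 = -564*(-15*5)² + 152/71 = -564*(-75)² + 152*(1/71) = -564*5625 + 152/71 = -141*22500 + 152/71 = -3172500 + 152/71 = -225247348/71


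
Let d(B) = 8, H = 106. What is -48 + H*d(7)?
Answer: 800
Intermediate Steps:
-48 + H*d(7) = -48 + 106*8 = -48 + 848 = 800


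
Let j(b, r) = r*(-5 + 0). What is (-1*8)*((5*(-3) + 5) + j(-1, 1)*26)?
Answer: 1120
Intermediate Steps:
j(b, r) = -5*r (j(b, r) = r*(-5) = -5*r)
(-1*8)*((5*(-3) + 5) + j(-1, 1)*26) = (-1*8)*((5*(-3) + 5) - 5*1*26) = -8*((-15 + 5) - 5*26) = -8*(-10 - 130) = -8*(-140) = 1120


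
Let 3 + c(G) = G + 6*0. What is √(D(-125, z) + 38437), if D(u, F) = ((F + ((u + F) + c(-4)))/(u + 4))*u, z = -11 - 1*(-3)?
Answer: √4632377/11 ≈ 195.66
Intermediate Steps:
c(G) = -3 + G (c(G) = -3 + (G + 6*0) = -3 + (G + 0) = -3 + G)
z = -8 (z = -11 + 3 = -8)
D(u, F) = u*(-7 + u + 2*F)/(4 + u) (D(u, F) = ((F + ((u + F) + (-3 - 4)))/(u + 4))*u = ((F + ((F + u) - 7))/(4 + u))*u = ((F + (-7 + F + u))/(4 + u))*u = ((-7 + u + 2*F)/(4 + u))*u = u*(-7 + u + 2*F)/(4 + u))
√(D(-125, z) + 38437) = √(-125*(-7 - 125 + 2*(-8))/(4 - 125) + 38437) = √(-125*(-7 - 125 - 16)/(-121) + 38437) = √(-125*(-1/121)*(-148) + 38437) = √(-18500/121 + 38437) = √(4632377/121) = √4632377/11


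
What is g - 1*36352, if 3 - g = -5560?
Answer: -30789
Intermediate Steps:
g = 5563 (g = 3 - 1*(-5560) = 3 + 5560 = 5563)
g - 1*36352 = 5563 - 1*36352 = 5563 - 36352 = -30789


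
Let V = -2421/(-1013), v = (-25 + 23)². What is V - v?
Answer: -1631/1013 ≈ -1.6101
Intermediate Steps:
v = 4 (v = (-2)² = 4)
V = 2421/1013 (V = -2421*(-1/1013) = 2421/1013 ≈ 2.3899)
V - v = 2421/1013 - 1*4 = 2421/1013 - 4 = -1631/1013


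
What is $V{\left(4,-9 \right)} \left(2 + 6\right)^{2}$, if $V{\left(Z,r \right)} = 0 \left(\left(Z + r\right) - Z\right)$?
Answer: $0$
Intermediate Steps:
$V{\left(Z,r \right)} = 0$ ($V{\left(Z,r \right)} = 0 r = 0$)
$V{\left(4,-9 \right)} \left(2 + 6\right)^{2} = 0 \left(2 + 6\right)^{2} = 0 \cdot 8^{2} = 0 \cdot 64 = 0$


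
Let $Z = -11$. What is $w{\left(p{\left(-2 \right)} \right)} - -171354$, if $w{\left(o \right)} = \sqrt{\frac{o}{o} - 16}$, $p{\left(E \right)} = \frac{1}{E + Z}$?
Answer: $171354 + i \sqrt{15} \approx 1.7135 \cdot 10^{5} + 3.873 i$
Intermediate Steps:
$p{\left(E \right)} = \frac{1}{-11 + E}$ ($p{\left(E \right)} = \frac{1}{E - 11} = \frac{1}{-11 + E}$)
$w{\left(o \right)} = i \sqrt{15}$ ($w{\left(o \right)} = \sqrt{1 - 16} = \sqrt{-15} = i \sqrt{15}$)
$w{\left(p{\left(-2 \right)} \right)} - -171354 = i \sqrt{15} - -171354 = i \sqrt{15} + 171354 = 171354 + i \sqrt{15}$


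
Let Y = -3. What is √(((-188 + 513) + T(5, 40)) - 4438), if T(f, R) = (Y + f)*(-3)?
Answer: I*√4119 ≈ 64.179*I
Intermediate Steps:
T(f, R) = 9 - 3*f (T(f, R) = (-3 + f)*(-3) = 9 - 3*f)
√(((-188 + 513) + T(5, 40)) - 4438) = √(((-188 + 513) + (9 - 3*5)) - 4438) = √((325 + (9 - 15)) - 4438) = √((325 - 6) - 4438) = √(319 - 4438) = √(-4119) = I*√4119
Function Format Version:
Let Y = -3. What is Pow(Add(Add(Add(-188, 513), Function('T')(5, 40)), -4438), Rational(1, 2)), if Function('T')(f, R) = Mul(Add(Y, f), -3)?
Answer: Mul(I, Pow(4119, Rational(1, 2))) ≈ Mul(64.179, I)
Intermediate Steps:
Function('T')(f, R) = Add(9, Mul(-3, f)) (Function('T')(f, R) = Mul(Add(-3, f), -3) = Add(9, Mul(-3, f)))
Pow(Add(Add(Add(-188, 513), Function('T')(5, 40)), -4438), Rational(1, 2)) = Pow(Add(Add(Add(-188, 513), Add(9, Mul(-3, 5))), -4438), Rational(1, 2)) = Pow(Add(Add(325, Add(9, -15)), -4438), Rational(1, 2)) = Pow(Add(Add(325, -6), -4438), Rational(1, 2)) = Pow(Add(319, -4438), Rational(1, 2)) = Pow(-4119, Rational(1, 2)) = Mul(I, Pow(4119, Rational(1, 2)))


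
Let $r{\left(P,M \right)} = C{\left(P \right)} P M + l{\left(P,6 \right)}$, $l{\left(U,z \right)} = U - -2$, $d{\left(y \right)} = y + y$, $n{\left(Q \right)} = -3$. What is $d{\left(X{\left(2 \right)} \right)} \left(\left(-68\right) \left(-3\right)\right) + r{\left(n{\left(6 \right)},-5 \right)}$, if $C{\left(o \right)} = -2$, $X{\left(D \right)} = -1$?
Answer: $-439$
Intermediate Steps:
$d{\left(y \right)} = 2 y$
$l{\left(U,z \right)} = 2 + U$ ($l{\left(U,z \right)} = U + 2 = 2 + U$)
$r{\left(P,M \right)} = 2 + P - 2 M P$ ($r{\left(P,M \right)} = - 2 P M + \left(2 + P\right) = - 2 M P + \left(2 + P\right) = 2 + P - 2 M P$)
$d{\left(X{\left(2 \right)} \right)} \left(\left(-68\right) \left(-3\right)\right) + r{\left(n{\left(6 \right)},-5 \right)} = 2 \left(-1\right) \left(\left(-68\right) \left(-3\right)\right) - \left(1 + 30\right) = \left(-2\right) 204 - 31 = -408 - 31 = -439$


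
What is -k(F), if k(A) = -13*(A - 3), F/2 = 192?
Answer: 4953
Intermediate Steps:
F = 384 (F = 2*192 = 384)
k(A) = 39 - 13*A (k(A) = -13*(-3 + A) = 39 - 13*A)
-k(F) = -(39 - 13*384) = -(39 - 4992) = -1*(-4953) = 4953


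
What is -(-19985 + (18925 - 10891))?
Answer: 11951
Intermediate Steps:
-(-19985 + (18925 - 10891)) = -(-19985 + 8034) = -1*(-11951) = 11951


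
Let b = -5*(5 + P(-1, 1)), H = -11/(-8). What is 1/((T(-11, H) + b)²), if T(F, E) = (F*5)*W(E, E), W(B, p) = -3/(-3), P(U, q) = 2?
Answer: 1/8100 ≈ 0.00012346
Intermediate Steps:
H = 11/8 (H = -11*(-⅛) = 11/8 ≈ 1.3750)
W(B, p) = 1 (W(B, p) = -3*(-⅓) = 1)
T(F, E) = 5*F (T(F, E) = (F*5)*1 = (5*F)*1 = 5*F)
b = -35 (b = -5*(5 + 2) = -5*7 = -35)
1/((T(-11, H) + b)²) = 1/((5*(-11) - 35)²) = 1/((-55 - 35)²) = 1/((-90)²) = 1/8100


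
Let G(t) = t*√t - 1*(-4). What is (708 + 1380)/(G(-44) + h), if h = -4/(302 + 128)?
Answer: 8753940/89508331 + 193035600*I*√11/89508331 ≈ 0.0978 + 7.1527*I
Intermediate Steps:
G(t) = 4 + t^(3/2) (G(t) = t^(3/2) + 4 = 4 + t^(3/2))
h = -2/215 (h = -4/430 = -4*1/430 = -2/215 ≈ -0.0093023)
(708 + 1380)/(G(-44) + h) = (708 + 1380)/((4 + (-44)^(3/2)) - 2/215) = 2088/((4 - 88*I*√11) - 2/215) = 2088/(858/215 - 88*I*√11)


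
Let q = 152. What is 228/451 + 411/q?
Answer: 220017/68552 ≈ 3.2095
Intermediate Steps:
228/451 + 411/q = 228/451 + 411/152 = 220017/68552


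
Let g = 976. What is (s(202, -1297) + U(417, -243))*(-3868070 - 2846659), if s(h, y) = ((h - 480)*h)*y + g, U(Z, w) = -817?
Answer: -489063868917939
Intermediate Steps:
s(h, y) = 976 + h*y*(-480 + h) (s(h, y) = ((h - 480)*h)*y + 976 = ((-480 + h)*h)*y + 976 = (h*(-480 + h))*y + 976 = h*y*(-480 + h) + 976 = 976 + h*y*(-480 + h))
(s(202, -1297) + U(417, -243))*(-3868070 - 2846659) = ((976 - 1297*202² - 480*202*(-1297)) - 817)*(-3868070 - 2846659) = ((976 - 1297*40804 + 125757120) - 817)*(-6714729) = ((976 - 52922788 + 125757120) - 817)*(-6714729) = (72835308 - 817)*(-6714729) = 72834491*(-6714729) = -489063868917939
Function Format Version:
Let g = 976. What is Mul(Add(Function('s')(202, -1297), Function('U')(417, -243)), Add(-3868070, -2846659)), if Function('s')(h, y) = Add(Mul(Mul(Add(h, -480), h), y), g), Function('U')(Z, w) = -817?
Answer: -489063868917939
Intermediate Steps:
Function('s')(h, y) = Add(976, Mul(h, y, Add(-480, h))) (Function('s')(h, y) = Add(Mul(Mul(Add(h, -480), h), y), 976) = Add(Mul(Mul(Add(-480, h), h), y), 976) = Add(Mul(Mul(h, Add(-480, h)), y), 976) = Add(Mul(h, y, Add(-480, h)), 976) = Add(976, Mul(h, y, Add(-480, h))))
Mul(Add(Function('s')(202, -1297), Function('U')(417, -243)), Add(-3868070, -2846659)) = Mul(Add(Add(976, Mul(-1297, Pow(202, 2)), Mul(-480, 202, -1297)), -817), Add(-3868070, -2846659)) = Mul(Add(Add(976, Mul(-1297, 40804), 125757120), -817), -6714729) = Mul(Add(Add(976, -52922788, 125757120), -817), -6714729) = Mul(Add(72835308, -817), -6714729) = Mul(72834491, -6714729) = -489063868917939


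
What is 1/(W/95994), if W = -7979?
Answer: -95994/7979 ≈ -12.031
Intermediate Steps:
1/(W/95994) = 1/(-7979/95994) = -95994/7979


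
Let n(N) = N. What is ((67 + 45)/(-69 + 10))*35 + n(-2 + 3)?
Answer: -3861/59 ≈ -65.441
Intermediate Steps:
((67 + 45)/(-69 + 10))*35 + n(-2 + 3) = ((67 + 45)/(-69 + 10))*35 + (-2 + 3) = (112/(-59))*35 + 1 = (112*(-1/59))*35 + 1 = -112/59*35 + 1 = -3920/59 + 1 = -3861/59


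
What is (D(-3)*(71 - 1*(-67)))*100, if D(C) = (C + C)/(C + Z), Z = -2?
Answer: 16560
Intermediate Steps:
D(C) = 2*C/(-2 + C) (D(C) = (C + C)/(C - 2) = (2*C)/(-2 + C) = 2*C/(-2 + C))
(D(-3)*(71 - 1*(-67)))*100 = ((2*(-3)/(-2 - 3))*(71 - 1*(-67)))*100 = ((2*(-3)/(-5))*(71 + 67))*100 = ((2*(-3)*(-⅕))*138)*100 = ((6/5)*138)*100 = (828/5)*100 = 16560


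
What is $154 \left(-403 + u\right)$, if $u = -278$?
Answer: $-104874$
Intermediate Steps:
$154 \left(-403 + u\right) = 154 \left(-403 - 278\right) = 154 \left(-681\right) = -104874$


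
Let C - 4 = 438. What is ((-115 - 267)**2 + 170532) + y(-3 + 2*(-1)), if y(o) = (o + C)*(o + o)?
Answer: 312086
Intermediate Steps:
C = 442 (C = 4 + 438 = 442)
y(o) = 2*o*(442 + o) (y(o) = (o + 442)*(o + o) = (442 + o)*(2*o) = 2*o*(442 + o))
((-115 - 267)**2 + 170532) + y(-3 + 2*(-1)) = ((-115 - 267)**2 + 170532) + 2*(-3 + 2*(-1))*(442 + (-3 + 2*(-1))) = ((-382)**2 + 170532) + 2*(-3 - 2)*(442 + (-3 - 2)) = (145924 + 170532) + 2*(-5)*(442 - 5) = 316456 + 2*(-5)*437 = 316456 - 4370 = 312086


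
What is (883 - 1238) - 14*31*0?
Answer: -355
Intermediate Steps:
(883 - 1238) - 14*31*0 = -355 - 434*0 = -355 + 0 = -355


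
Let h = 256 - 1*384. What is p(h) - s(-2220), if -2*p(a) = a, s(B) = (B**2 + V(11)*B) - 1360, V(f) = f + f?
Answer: -4878136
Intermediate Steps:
V(f) = 2*f
s(B) = -1360 + B**2 + 22*B (s(B) = (B**2 + (2*11)*B) - 1360 = (B**2 + 22*B) - 1360 = -1360 + B**2 + 22*B)
h = -128 (h = 256 - 384 = -128)
p(a) = -a/2
p(h) - s(-2220) = -1/2*(-128) - (-1360 + (-2220)**2 + 22*(-2220)) = 64 - (-1360 + 4928400 - 48840) = 64 - 1*4878200 = 64 - 4878200 = -4878136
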